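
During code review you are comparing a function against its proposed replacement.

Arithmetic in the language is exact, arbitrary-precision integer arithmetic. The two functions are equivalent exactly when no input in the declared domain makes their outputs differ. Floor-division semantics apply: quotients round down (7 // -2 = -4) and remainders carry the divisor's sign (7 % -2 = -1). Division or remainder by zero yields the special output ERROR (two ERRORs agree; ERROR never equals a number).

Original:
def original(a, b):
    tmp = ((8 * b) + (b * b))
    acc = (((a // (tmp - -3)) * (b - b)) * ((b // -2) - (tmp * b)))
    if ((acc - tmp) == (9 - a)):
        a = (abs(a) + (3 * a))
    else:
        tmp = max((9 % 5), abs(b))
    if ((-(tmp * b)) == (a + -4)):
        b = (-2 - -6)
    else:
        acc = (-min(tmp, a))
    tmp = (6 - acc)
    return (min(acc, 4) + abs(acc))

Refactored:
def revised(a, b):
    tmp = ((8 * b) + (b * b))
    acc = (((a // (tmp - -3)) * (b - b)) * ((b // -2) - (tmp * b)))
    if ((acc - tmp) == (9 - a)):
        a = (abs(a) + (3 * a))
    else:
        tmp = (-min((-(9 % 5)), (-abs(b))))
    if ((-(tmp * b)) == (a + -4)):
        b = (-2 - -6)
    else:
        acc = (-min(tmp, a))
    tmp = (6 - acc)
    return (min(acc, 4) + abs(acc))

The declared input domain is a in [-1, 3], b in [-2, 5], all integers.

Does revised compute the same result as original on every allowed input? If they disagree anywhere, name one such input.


The two are interchangeable: min/max/abs usage differs, and every declared input agrees.
As a probe, take a=2, b=0: original runs tmp = 0; acc = 0; ((acc - tmp) == (9 - a)) -> false; tmp = 4; ((-(tmp * b)) == (a + -4)) -> false; acc = -2; tmp = 8; return 0; revised runs tmp = 0; acc = 0; ((acc - tmp) == (9 - a)) -> false; tmp = 4; ((-(tmp * b)) == (a + -4)) -> false; acc = -2; tmp = 8; return 0; both end at 0.
Sweeping the whole domain (40 inputs) finds no disagreement.
verdict: equivalent


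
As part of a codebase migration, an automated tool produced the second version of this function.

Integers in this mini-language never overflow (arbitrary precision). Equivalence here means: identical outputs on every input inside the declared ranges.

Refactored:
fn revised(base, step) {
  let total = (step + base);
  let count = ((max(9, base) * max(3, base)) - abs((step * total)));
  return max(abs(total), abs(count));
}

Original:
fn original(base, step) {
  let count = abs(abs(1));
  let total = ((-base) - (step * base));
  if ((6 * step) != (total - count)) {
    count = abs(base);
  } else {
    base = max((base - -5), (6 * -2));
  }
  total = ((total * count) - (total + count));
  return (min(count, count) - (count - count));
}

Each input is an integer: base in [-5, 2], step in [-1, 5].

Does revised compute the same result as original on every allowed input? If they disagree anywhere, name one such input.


The rewrite breaks on base=-5, step=-1, where the results are 5 and 21.
original: count becomes 1; next total becomes 0; next ((6 * step) != (total - count)) evaluates to true; next count becomes 5; next total becomes -5; next final value 5
revised: total becomes -6; next count becomes 21; next final value 21
verdict: not equivalent; witness: base=-5, step=-1


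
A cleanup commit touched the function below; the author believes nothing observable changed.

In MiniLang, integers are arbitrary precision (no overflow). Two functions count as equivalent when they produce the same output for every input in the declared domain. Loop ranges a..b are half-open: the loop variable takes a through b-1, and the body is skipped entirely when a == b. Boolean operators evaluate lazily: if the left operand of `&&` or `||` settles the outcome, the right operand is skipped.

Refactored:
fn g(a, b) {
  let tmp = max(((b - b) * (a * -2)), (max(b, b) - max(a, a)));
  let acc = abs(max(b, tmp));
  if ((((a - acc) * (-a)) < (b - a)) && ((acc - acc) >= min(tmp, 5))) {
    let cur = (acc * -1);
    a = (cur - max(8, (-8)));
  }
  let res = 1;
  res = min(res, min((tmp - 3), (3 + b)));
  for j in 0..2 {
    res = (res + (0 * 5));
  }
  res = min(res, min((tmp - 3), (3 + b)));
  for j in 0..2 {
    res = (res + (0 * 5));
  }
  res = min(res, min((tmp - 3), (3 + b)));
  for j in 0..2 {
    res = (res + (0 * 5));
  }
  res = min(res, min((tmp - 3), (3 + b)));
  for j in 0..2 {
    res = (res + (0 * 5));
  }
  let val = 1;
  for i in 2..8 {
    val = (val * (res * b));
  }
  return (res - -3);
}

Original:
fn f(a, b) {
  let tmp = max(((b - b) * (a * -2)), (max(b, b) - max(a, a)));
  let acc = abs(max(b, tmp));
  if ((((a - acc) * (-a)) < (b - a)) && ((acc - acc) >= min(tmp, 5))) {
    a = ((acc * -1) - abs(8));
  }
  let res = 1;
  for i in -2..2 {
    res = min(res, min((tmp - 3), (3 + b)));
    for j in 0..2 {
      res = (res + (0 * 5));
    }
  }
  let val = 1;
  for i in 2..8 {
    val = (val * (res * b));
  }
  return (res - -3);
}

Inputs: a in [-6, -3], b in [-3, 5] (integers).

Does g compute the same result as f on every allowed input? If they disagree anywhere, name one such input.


Differences: loop structure differs; also min/max/abs usage differs; also constant usage differs; also arithmetic usage differs; also local variable names differ; also statement counts differ — yet all 36 inputs agree.
verdict: equivalent


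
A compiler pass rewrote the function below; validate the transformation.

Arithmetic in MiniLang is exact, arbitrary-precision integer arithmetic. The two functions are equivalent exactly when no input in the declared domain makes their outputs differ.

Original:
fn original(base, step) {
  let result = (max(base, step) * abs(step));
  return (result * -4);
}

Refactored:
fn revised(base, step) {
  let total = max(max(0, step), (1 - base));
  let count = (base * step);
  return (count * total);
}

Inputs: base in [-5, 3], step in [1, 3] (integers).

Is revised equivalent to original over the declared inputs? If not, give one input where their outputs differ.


At base=-5, step=1: original gives -4, revised gives -30.
verdict: not equivalent; witness: base=-5, step=1


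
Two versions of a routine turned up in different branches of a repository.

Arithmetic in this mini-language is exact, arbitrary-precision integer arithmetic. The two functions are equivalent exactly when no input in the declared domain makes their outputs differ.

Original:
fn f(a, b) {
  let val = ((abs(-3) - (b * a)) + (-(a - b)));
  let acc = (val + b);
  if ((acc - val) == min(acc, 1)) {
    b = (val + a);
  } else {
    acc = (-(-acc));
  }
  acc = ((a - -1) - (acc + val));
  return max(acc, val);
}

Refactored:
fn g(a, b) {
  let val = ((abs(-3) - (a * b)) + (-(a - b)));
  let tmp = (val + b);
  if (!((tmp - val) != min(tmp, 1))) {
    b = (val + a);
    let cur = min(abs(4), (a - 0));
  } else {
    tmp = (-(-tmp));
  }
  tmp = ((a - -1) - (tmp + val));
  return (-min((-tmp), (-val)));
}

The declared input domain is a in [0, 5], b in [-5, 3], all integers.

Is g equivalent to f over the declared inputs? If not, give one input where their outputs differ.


Behavior is preserved: although local variable names differ, plus arithmetic usage differs, plus constant usage differs, plus statement counts differ, plus comparison usage differs, plus min/max/abs usage differs, plus boolean connective usage differs, the outputs never diverge.
One worked example (a=3, b=0) — f: val becomes 0; next acc becomes 0; next ((acc - val) == min(acc, 1)) evaluates to true; next b becomes 3; next acc becomes 4; next final value 4; g: val becomes 0; next tmp becomes 0; next (!((tmp - val) != min(tmp, 1))) evaluates to true; next b becomes 3; next cur becomes 3; next tmp becomes 4; next final value 4; agreement on 4.
Sweeping the whole domain (54 inputs) finds no disagreement.
verdict: equivalent


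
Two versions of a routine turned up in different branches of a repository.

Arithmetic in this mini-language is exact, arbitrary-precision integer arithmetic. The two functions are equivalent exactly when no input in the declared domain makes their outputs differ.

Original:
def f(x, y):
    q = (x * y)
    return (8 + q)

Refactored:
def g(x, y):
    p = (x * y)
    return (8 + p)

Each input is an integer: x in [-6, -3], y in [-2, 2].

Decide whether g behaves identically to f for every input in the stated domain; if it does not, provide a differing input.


Reading the diff, among the changes: local variable names differ.
One worked example (x=-4, y=1) — f: q = -4; return 4; g: p = -4; return 4; agreement on 4.
An exhaustive pass over the 20 declared inputs shows identical outputs.
verdict: equivalent


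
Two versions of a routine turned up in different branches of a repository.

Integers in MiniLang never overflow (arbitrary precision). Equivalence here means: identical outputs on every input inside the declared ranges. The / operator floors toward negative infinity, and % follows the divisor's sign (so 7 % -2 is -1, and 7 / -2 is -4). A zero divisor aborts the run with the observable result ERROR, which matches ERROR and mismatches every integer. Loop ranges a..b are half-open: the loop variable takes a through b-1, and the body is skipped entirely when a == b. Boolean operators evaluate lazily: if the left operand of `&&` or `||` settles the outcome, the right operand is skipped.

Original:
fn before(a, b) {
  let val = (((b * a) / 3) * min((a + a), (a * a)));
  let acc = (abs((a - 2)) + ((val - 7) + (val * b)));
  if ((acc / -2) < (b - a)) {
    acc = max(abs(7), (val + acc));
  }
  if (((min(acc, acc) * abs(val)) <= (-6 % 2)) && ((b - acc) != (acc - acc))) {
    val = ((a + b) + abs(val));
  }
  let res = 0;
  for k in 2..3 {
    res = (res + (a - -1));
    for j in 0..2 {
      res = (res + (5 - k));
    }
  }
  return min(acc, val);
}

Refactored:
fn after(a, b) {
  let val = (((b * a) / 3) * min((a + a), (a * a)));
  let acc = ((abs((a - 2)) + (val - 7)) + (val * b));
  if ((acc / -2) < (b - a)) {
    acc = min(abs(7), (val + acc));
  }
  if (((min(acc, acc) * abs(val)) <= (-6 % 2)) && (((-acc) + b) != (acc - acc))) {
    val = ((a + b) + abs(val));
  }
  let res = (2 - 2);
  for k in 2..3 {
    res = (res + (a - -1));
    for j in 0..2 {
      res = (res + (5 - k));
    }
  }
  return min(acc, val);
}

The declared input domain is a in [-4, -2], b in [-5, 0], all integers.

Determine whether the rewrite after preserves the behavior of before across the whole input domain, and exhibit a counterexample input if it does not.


The rewrite breaks on a=-4, b=-2, where the results are -16 and -1.
before: val=-16, then acc=15, then ((acc / -2) < (b - a)) is true, then acc=7, then (((min(acc, acc) * abs(val)) <= (-6 % 2)) && ((b - acc) != (acc - acc))) is false, then res=0, then (k=2), then res=-3, then (j=0), then res=0, then (j=1), then res=3, then returns -16
after: val=-16, then acc=15, then ((acc / -2) < (b - a)) is true, then acc=-1, then (((min(acc, acc) * abs(val)) <= (-6 % 2)) && (((-acc) + b) != (acc - acc))) is true, then val=10, then res=0, then (k=2), then res=-3, then (j=0), then res=0, then (j=1), then res=3, then returns -1
verdict: not equivalent; witness: a=-4, b=-2


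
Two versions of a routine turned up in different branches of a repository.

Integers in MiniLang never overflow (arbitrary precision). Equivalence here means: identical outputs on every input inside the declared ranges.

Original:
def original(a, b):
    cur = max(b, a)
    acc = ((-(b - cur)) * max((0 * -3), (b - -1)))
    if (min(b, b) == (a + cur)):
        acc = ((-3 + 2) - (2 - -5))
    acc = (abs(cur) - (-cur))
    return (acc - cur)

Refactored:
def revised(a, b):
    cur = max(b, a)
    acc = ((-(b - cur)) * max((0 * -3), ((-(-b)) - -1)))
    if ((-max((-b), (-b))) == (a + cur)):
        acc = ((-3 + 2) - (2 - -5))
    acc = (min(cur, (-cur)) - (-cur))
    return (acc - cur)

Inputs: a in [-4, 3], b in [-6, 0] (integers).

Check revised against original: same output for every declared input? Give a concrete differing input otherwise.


On input a=-4, b=-6, original returns 4 while revised returns -4.
verdict: not equivalent; witness: a=-4, b=-6


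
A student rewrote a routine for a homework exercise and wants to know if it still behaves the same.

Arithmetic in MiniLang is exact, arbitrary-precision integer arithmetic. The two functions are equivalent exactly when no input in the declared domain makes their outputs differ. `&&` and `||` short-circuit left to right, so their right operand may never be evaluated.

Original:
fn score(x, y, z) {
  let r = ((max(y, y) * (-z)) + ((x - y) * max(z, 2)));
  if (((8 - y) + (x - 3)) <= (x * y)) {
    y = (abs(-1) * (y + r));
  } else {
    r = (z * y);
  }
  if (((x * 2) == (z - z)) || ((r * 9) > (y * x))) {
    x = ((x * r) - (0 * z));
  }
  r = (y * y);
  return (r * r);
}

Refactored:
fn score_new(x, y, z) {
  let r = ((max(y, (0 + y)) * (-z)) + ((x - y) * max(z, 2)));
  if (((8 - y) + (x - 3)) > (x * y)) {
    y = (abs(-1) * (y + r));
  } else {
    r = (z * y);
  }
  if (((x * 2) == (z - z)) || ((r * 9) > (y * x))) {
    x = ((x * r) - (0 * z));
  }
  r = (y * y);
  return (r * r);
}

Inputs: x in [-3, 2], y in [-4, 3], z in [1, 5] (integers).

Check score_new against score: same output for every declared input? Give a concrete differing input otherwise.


Not equivalent: x=-3, y=-4, z=1 separates them (16 vs 256).
score: r becomes 6; next (((8 - y) + (x - 3)) <= (x * y)) evaluates to true; next y becomes 2; next (((x * 2) == (z - z)) || ((r * 9) > (y * x))) evaluates to true; next x becomes -18; next r becomes 4; next final value 16
score_new: r becomes 6; next (((8 - y) + (x - 3)) > (x * y)) evaluates to false; next r becomes -4; next (((x * 2) == (z - z)) || ((r * 9) > (y * x))) evaluates to false; next r becomes 16; next final value 256
verdict: not equivalent; witness: x=-3, y=-4, z=1


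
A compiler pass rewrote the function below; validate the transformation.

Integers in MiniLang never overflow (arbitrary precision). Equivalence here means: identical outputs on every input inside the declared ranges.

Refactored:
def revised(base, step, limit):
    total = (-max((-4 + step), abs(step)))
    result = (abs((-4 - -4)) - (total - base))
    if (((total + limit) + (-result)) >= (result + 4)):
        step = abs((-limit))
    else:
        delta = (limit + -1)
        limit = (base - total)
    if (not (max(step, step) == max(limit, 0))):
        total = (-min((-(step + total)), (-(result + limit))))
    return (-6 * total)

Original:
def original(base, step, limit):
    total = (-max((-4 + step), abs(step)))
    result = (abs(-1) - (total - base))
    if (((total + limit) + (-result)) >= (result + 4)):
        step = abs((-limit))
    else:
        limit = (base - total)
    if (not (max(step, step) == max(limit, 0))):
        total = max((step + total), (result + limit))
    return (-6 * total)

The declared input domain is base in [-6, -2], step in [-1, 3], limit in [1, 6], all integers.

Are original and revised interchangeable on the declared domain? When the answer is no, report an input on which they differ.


Run the pair on base=-6, step=3, limit=1.
original: total becomes -3; next result becomes -2; next (((total + limit) + (-result)) >= (result + 4)) evaluates to false; next limit becomes -3; next (not (max(step, step) == max(limit, 0))) evaluates to true; next total becomes 0; next final value 0
revised: total becomes -3; next result becomes -3; next (((total + limit) + (-result)) >= (result + 4)) evaluates to true; next step becomes 1; next (not (max(step, step) == max(limit, 0))) evaluates to false; next final value 18
0 != 18, so the rewrite changes behavior.
verdict: not equivalent; witness: base=-6, step=3, limit=1


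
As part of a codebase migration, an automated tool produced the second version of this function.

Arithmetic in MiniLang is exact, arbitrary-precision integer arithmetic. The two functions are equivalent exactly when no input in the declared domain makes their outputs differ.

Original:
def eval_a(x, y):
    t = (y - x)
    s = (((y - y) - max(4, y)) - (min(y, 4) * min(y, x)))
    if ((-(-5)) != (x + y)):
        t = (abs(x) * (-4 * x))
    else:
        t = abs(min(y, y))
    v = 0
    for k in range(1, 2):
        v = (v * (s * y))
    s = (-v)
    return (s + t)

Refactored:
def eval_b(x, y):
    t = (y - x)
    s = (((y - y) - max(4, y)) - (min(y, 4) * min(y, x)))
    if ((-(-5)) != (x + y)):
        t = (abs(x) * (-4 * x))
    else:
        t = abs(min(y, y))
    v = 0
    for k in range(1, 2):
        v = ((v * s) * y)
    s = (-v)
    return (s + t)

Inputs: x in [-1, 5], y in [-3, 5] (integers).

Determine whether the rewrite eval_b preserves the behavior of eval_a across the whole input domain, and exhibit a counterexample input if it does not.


This is a faithful refactor — same computation, different form, but the computed results match everywhere.
Tracing x=2, y=1: eval_a: t becomes -1; next s becomes -5; next ((-(-5)) != (x + y)) evaluates to true; next t becomes -16; next v becomes 0; next at k=1:; next v becomes 0; next s becomes 0; next final value -16 | eval_b: t becomes -1; next s becomes -5; next ((-(-5)) != (x + y)) evaluates to true; next t becomes -16; next v becomes 0; next at k=1:; next v becomes 0; next s becomes 0; next final value -16 — matching result -16.
Across all 63 domain points the two functions coincide.
verdict: equivalent


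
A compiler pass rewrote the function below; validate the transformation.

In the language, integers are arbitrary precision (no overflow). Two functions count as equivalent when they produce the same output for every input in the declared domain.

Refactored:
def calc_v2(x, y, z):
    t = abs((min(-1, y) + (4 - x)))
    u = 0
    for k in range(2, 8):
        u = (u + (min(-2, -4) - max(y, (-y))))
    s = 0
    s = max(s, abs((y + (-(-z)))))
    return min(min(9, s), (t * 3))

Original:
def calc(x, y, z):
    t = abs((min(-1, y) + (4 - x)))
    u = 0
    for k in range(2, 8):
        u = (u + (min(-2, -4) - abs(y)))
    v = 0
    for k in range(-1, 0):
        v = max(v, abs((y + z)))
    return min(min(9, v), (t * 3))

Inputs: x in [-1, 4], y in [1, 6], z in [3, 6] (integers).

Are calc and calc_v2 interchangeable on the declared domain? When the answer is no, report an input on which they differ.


The two are interchangeable: min/max/abs usage differs; and loop structure differs; and statement counts differ; and local variable names differ, and every declared input agrees.
Tracing x=-1, y=6, z=3: calc: t = 4; u = 0; [k=2]; u = -10; [k=3]; u = -20; [k=4]; u = -30; [k=5]; u = -40; [k=6]; u = -50; [k=7]; u = -60; v = 0; [k=-1]; v = 9; return 9 | calc_v2: t = 4; u = 0; [k=2]; u = -10; [k=3]; u = -20; [k=4]; u = -30; [k=5]; u = -40; [k=6]; u = -50; [k=7]; u = -60; s = 0; s = 9; return 9 — matching result 9.
Sweeping the whole domain (144 inputs) finds no disagreement.
verdict: equivalent


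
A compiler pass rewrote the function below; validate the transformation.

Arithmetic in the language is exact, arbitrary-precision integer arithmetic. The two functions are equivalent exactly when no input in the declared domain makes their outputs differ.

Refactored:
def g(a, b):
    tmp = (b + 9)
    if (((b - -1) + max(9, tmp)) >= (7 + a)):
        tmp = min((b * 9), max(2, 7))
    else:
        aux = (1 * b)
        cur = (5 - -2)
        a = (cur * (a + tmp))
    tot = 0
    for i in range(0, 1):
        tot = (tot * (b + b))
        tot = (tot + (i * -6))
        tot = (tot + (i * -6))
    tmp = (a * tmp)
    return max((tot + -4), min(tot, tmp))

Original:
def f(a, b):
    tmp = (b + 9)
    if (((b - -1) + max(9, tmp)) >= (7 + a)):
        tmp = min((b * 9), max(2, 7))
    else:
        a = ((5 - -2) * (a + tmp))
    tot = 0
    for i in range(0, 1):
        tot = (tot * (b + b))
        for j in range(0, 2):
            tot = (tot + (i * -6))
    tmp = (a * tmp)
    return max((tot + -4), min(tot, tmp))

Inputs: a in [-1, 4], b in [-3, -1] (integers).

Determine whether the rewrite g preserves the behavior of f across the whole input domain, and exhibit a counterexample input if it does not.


The two versions differ — the changes include arithmetic usage differs; and statement counts differ; and local variable names differ; and constant usage differs; and loop structure differs.
One worked example (a=1, b=-1) — f: tmp becomes 8; next (((b - -1) + max(9, tmp)) >= (7 + a)) evaluates to true; next tmp becomes -9; next tot becomes 0; next at i=0:; next tot becomes 0; next at j=0:; next tot becomes 0; next at j=1:; next tot becomes 0; next tmp becomes -9; next final value -4; g: tmp becomes 8; next (((b - -1) + max(9, tmp)) >= (7 + a)) evaluates to true; next tmp becomes -9; next tot becomes 0; next at i=0:; next tot becomes 0; next tot becomes 0; next tot becomes 0; next tmp becomes -9; next final value -4; agreement on -4.
Sweeping the whole domain (18 inputs) finds no disagreement.
verdict: equivalent


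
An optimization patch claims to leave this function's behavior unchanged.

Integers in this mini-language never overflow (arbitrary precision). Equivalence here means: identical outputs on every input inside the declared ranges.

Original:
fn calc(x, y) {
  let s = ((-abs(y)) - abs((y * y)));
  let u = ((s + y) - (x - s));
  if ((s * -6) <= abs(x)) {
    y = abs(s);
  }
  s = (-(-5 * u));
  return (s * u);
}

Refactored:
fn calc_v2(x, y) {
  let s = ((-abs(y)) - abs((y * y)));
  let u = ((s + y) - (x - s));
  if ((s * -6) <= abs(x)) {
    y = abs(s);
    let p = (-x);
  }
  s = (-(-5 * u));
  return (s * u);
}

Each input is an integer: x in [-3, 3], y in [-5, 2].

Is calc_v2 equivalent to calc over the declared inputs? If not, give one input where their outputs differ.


The two versions differ — the changes include local variable names differ, statement counts differ.
One worked example (x=1, y=2) — calc: s := -6 | u := -11 | ((s * -6) <= abs(x)): false | s := -55 | result 605; calc_v2: s := -6 | u := -11 | ((s * -6) <= abs(x)): false | s := -55 | result 605; agreement on 605.
An exhaustive pass over the 56 declared inputs shows identical outputs.
verdict: equivalent


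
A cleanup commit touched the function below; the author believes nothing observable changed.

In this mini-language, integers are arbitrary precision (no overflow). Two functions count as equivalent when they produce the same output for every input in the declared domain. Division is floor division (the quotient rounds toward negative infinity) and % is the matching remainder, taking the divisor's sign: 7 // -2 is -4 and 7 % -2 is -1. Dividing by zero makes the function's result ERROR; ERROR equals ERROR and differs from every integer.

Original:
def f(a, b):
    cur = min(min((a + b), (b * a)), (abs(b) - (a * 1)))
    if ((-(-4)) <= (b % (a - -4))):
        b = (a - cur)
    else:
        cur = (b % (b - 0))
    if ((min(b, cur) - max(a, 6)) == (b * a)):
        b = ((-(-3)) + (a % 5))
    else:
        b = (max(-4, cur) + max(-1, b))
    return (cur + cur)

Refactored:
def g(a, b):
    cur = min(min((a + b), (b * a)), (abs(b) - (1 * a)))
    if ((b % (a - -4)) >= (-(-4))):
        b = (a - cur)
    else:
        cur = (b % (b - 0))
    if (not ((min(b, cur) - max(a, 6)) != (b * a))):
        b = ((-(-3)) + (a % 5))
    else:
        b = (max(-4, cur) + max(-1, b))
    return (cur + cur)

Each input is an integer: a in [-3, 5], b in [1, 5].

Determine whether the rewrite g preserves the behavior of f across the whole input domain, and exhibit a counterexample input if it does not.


Reading the diff, among the changes: comparison usage differs; and boolean connective usage differs.
One worked example (a=-3, b=1) — f: cur := -3 | ((-(-4)) <= (b % (a - -4))): false | cur := 0 | ((min(b, cur) - max(a, 6)) == (b * a)): false | b := 1 | result 0; g: cur := -3 | ((b % (a - -4)) >= (-(-4))): false | cur := 0 | (not ((min(b, cur) - max(a, 6)) != (b * a))): false | b := 1 | result 0; agreement on 0.
Sweeping the whole domain (45 inputs) finds no disagreement.
verdict: equivalent


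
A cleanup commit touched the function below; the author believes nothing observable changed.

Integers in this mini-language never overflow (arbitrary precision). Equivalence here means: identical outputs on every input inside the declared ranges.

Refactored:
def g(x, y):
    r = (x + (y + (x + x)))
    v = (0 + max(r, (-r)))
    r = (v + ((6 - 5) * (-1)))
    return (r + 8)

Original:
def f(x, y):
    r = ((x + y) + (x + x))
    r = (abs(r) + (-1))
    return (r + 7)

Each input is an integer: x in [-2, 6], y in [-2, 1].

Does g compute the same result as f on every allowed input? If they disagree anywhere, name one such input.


Evaluate both at x=-2, y=-2.
f: r := -8 | r := 7 | result 14
g: r := -8 | v := 8 | r := 7 | result 15
14 and 15 differ, so these are not the same function on this domain.
verdict: not equivalent; witness: x=-2, y=-2


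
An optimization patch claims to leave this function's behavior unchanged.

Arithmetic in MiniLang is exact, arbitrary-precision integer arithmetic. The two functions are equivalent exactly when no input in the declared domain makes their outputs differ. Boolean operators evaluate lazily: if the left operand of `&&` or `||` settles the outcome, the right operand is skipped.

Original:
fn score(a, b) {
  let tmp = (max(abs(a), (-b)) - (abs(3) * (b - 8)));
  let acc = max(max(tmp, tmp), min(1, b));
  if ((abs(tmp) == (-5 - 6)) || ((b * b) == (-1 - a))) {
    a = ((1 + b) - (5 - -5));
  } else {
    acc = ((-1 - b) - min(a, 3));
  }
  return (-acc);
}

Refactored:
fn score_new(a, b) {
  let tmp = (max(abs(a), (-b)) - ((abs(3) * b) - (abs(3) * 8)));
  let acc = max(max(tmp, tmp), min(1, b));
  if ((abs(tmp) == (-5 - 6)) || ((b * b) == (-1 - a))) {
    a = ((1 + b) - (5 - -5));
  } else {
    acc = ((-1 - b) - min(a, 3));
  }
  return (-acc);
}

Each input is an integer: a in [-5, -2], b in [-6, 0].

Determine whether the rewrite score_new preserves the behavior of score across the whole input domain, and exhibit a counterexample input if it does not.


Equivalent — the differences include constant usage differs, plus min/max/abs usage differs, plus arithmetic usage differs, yet no declared input distinguishes the two.
As a probe, take a=-5, b=-1: score runs tmp = 32; acc = 32; ((abs(tmp) == (-5 - 6)) || ((b * b) == (-1 - a))) -> false; acc = 5; return -5; score_new runs tmp = 32; acc = 32; ((abs(tmp) == (-5 - 6)) || ((b * b) == (-1 - a))) -> false; acc = 5; return -5; both end at -5.
Across all 28 domain points the two functions coincide.
verdict: equivalent


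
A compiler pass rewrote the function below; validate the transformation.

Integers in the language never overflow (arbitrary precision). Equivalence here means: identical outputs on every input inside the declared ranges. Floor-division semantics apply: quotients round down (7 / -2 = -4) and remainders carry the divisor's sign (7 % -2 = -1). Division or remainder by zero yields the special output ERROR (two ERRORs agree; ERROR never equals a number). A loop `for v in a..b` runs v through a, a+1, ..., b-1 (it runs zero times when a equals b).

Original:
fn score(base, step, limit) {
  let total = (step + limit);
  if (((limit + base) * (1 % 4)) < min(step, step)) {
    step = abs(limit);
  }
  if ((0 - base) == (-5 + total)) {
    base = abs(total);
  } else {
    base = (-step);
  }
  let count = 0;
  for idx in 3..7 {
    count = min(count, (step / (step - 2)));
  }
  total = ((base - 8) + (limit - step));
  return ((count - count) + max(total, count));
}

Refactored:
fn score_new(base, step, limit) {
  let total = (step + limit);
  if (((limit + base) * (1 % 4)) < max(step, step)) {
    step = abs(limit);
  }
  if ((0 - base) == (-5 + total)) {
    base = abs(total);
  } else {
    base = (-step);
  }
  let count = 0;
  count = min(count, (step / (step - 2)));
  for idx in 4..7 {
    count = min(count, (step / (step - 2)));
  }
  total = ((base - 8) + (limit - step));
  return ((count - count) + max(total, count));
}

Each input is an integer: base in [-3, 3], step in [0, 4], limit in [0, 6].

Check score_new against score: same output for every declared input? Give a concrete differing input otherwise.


Equivalent. Although `min(step, step)` became `max(step, step)`, no input in the stated domain can expose it.
Every one of the 245 inputs gives matching results.
One worked example (base=-3, step=1, limit=3) — score: total := 4 | (((limit + base) * (1 % 4)) < min(step, step)): true | step := 3 | ((0 - base) == (-5 + total)): false | base := -3 | count := 0 | iter idx=3: | count := 0 | iter idx=4: | count := 0 | iter idx=5: | count := 0 | iter idx=6: | count := 0 | total := -11 | result 0; score_new: total := 4 | (((limit + base) * (1 % 4)) < max(step, step)): true | step := 3 | ((0 - base) == (-5 + total)): false | base := -3 | count := 0 | count := 0 | iter idx=4: | count := 0 | iter idx=5: | count := 0 | iter idx=6: | count := 0 | total := -11 | result 0; agreement on 0.
verdict: equivalent


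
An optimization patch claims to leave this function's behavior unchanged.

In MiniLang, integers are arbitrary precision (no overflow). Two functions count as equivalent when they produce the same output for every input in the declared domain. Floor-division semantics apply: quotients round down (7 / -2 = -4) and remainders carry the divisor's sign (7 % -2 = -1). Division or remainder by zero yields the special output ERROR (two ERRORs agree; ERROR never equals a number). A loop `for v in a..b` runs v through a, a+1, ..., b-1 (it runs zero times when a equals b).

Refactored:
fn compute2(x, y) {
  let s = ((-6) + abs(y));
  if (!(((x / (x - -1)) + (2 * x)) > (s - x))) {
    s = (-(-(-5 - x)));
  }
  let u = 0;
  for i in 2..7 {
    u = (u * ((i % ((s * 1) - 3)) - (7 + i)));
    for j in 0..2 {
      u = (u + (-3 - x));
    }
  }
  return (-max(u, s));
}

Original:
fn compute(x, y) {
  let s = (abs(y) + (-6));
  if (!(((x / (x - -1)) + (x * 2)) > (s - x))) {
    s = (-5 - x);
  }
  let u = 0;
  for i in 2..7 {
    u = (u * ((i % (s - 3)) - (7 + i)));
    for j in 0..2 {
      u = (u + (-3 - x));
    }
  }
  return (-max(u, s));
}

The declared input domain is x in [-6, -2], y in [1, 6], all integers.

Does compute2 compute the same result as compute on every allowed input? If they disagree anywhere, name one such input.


Reading the diff, among the changes: arithmetic usage differs, plus constant usage differs.
As a probe, take x=-5, y=1: compute runs s becomes -5; next (!(((x / (x - -1)) + (x * 2)) > (s - x))) evaluates to true; next s becomes 0; next u becomes 0; next at i=2:; next u becomes 0; next at j=0:; next u becomes 2; next at j=1:; next u becomes 4; next at i=3:; next u becomes -40; next at j=0:; next u becomes -38; next at j=1:; next u becomes -36; next at i=4:; next u becomes 468; next at j=0:; next u becomes 470; next at j=1:; next u becomes 472; next at i=5:; next u becomes -6136; next at j=0:; next u becomes -6134; next at j=1:; next u becomes -6132; next at i=6:; next u becomes 79716; next at j=0:; next u becomes 79718; next at j=1:; next u becomes 79720; next final value -79720; compute2 runs s becomes -5; next (!(((x / (x - -1)) + (2 * x)) > (s - x))) evaluates to true; next s becomes 0; next u becomes 0; next at i=2:; next u becomes 0; next at j=0:; next u becomes 2; next at j=1:; next u becomes 4; next at i=3:; next u becomes -40; next at j=0:; next u becomes -38; next at j=1:; next u becomes -36; next at i=4:; next u becomes 468; next at j=0:; next u becomes 470; next at j=1:; next u becomes 472; next at i=5:; next u becomes -6136; next at j=0:; next u becomes -6134; next at j=1:; next u becomes -6132; next at i=6:; next u becomes 79716; next at j=0:; next u becomes 79718; next at j=1:; next u becomes 79720; next final value -79720; both end at -79720.
Sweeping the whole domain (30 inputs) finds no disagreement.
verdict: equivalent


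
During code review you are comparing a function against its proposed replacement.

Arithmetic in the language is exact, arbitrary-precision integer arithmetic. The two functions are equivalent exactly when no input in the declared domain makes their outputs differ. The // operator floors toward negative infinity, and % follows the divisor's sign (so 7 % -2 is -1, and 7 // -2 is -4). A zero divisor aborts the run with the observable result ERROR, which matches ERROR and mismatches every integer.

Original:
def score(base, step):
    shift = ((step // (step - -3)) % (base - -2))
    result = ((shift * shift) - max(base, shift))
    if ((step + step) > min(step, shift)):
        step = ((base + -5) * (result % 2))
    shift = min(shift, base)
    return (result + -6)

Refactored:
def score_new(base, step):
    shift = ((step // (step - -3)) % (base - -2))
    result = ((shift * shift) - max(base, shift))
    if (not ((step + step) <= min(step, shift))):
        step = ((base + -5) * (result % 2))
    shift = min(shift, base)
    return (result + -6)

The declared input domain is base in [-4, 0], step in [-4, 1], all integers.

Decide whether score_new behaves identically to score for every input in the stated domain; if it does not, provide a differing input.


Changes here: comparison usage differs, and boolean connective usage differs; the full 30-point sweep finds no disagreement.
verdict: equivalent


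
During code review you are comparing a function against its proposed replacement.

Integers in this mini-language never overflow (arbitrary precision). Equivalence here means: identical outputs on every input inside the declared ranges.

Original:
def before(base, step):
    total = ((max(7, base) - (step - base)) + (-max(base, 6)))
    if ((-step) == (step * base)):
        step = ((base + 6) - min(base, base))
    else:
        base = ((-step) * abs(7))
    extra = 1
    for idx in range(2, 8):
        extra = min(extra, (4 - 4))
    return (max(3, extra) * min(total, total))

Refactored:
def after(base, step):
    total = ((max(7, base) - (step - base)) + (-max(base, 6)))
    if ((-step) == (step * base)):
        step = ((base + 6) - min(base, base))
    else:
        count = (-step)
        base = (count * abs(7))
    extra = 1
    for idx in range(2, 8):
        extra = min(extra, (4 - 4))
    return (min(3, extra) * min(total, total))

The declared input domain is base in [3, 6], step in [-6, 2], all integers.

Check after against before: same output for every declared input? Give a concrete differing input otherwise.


Try base=3, step=-6.
before: total := 10 | ((-step) == (step * base)): false | base := 42 | extra := 1 | iter idx=2: | extra := 0 | iter idx=3: | extra := 0 | iter idx=4: | extra := 0 | iter idx=5: | extra := 0 | iter idx=6: | extra := 0 | iter idx=7: | extra := 0 | result 30
after: total := 10 | ((-step) == (step * base)): false | count := 6 | base := 42 | extra := 1 | iter idx=2: | extra := 0 | iter idx=3: | extra := 0 | iter idx=4: | extra := 0 | iter idx=5: | extra := 0 | iter idx=6: | extra := 0 | iter idx=7: | extra := 0 | result 0
30 != 0, so the rewrite changes behavior.
verdict: not equivalent; witness: base=3, step=-6


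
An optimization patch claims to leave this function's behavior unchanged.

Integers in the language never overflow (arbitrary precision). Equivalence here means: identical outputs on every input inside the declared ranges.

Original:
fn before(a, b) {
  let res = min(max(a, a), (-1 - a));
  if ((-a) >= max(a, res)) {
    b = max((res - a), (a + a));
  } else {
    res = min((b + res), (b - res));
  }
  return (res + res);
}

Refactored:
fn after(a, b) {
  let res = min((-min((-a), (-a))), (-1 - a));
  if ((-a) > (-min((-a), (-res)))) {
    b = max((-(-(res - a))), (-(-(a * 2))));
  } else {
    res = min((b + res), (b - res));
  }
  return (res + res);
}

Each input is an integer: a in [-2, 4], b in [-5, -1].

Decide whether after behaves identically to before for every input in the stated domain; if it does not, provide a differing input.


a=0, b=-5 yields -2 from before but -12 from after.
verdict: not equivalent; witness: a=0, b=-5


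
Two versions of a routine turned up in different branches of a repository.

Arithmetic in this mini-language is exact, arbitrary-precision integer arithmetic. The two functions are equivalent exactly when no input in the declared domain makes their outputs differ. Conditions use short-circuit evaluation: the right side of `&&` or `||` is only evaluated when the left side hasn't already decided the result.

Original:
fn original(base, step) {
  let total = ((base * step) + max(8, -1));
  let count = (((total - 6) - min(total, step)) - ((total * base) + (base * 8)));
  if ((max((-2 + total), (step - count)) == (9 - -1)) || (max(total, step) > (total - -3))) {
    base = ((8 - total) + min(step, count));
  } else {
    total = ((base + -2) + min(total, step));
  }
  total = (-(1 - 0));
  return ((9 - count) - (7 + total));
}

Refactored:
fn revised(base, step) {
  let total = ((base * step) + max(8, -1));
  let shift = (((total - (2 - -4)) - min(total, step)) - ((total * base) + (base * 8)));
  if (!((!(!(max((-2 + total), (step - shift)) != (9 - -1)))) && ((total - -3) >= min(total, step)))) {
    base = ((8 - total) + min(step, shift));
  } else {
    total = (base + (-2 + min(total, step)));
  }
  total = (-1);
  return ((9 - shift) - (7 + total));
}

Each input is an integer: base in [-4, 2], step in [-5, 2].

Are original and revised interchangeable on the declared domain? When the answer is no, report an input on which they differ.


Equivalent. The one real change (`max(total, step)` became `min(total, step)`) has no effect anywhere in the declared ranges.
An exhaustive pass over the 56 declared inputs shows identical outputs.
As a probe, take base=-2, step=-4: original runs total=16, then count=62, then ((max((-2 + total), (step - count)) == (9 - -1)) || (max(total, step) > (total - -3))) is false, then total=-8, then total=-1, then returns -59; revised runs total=16, then shift=62, then (!((!(!(max((-2 + total), (step - shift)) != (9 - -1)))) && ((total - -3) >= min(total, step)))) is false, then total=-8, then total=-1, then returns -59; both end at -59.
verdict: equivalent


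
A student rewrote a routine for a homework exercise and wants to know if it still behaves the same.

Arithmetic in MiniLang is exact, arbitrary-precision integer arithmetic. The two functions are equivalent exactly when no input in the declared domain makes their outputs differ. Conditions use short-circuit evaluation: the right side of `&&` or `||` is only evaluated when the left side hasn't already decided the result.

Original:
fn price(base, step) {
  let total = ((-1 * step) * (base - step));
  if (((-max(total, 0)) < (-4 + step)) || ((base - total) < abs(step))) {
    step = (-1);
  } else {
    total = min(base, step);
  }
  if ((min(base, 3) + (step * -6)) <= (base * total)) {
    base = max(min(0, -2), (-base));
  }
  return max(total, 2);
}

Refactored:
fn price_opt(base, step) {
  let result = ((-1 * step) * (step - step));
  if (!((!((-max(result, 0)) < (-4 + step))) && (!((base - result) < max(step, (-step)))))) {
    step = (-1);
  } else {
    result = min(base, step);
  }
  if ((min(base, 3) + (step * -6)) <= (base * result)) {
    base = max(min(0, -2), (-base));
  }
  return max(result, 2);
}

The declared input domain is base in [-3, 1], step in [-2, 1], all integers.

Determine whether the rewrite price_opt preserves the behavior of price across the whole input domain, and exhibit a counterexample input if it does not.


Input base=-3, step=1: 4 from price versus 2 from price_opt.
verdict: not equivalent; witness: base=-3, step=1


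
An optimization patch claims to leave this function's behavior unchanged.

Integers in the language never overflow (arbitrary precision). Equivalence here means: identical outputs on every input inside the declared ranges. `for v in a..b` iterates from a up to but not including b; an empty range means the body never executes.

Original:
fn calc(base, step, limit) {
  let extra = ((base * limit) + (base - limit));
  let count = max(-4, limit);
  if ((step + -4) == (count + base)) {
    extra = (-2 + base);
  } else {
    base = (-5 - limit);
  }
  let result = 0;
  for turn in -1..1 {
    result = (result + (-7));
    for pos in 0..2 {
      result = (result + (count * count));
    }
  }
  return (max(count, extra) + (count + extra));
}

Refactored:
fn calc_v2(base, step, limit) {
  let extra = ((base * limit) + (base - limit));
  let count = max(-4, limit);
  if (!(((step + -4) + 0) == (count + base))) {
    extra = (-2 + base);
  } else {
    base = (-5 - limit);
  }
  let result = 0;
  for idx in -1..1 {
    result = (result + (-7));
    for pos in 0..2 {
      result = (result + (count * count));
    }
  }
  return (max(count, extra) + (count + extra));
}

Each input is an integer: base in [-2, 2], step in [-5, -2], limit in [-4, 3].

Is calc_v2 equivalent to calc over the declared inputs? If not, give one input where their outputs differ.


At base=-2, step=-5, limit=-4: calc gives 16, calc_v2 gives -12.
verdict: not equivalent; witness: base=-2, step=-5, limit=-4
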